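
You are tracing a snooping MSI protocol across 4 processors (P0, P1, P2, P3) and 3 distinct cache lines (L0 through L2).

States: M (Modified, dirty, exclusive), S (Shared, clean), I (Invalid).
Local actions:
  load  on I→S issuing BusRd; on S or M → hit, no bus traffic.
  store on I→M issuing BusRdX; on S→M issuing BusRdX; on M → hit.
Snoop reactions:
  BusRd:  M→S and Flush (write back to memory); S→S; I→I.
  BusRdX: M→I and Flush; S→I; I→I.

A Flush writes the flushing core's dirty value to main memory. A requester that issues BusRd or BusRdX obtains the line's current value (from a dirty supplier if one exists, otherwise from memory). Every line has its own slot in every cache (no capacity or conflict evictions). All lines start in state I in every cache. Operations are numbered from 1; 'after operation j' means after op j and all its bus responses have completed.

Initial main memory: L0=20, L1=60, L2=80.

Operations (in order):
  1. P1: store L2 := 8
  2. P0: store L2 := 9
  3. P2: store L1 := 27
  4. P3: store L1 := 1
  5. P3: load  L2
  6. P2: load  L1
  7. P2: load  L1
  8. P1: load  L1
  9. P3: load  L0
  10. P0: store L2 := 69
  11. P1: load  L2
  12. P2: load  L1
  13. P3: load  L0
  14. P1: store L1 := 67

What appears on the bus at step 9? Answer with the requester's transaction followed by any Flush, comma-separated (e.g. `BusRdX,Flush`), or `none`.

bus = BusRd

  op1 P1: store L2 := 8 → I/M/I/I on L2; bus BusRdX; mem=80
  op2 P0: store L2 := 9 → M/I/I/I on L2; bus BusRdX Flush; mem=8
  op3 P2: store L1 := 27 → I/I/M/I on L1; bus BusRdX; mem=60
  op4 P3: store L1 := 1 → I/I/I/M on L1; bus BusRdX Flush; mem=27
  op5 P3: load  L2 → S/I/I/S on L2; bus BusRd Flush; mem=9
  op6 P2: load  L1 → I/I/S/S on L1; bus BusRd Flush; mem=1
  op7 P2: load  L1 → I/I/S/S on L1; bus (none); mem=1
  op8 P1: load  L1 → I/S/S/S on L1; bus BusRd; mem=1
  op9 P3: load  L0 → I/I/I/S on L0; bus BusRd; mem=20
  op10 P0: store L2 := 69 → M/I/I/I on L2; bus BusRdX; mem=9
  op11 P1: load  L2 → S/S/I/I on L2; bus BusRd Flush; mem=69
  op12 P2: load  L1 → I/S/S/S on L1; bus (none); mem=1
  op13 P3: load  L0 → I/I/I/S on L0; bus (none); mem=20
  op14 P1: store L1 := 67 → I/M/I/I on L1; bus BusRdX; mem=1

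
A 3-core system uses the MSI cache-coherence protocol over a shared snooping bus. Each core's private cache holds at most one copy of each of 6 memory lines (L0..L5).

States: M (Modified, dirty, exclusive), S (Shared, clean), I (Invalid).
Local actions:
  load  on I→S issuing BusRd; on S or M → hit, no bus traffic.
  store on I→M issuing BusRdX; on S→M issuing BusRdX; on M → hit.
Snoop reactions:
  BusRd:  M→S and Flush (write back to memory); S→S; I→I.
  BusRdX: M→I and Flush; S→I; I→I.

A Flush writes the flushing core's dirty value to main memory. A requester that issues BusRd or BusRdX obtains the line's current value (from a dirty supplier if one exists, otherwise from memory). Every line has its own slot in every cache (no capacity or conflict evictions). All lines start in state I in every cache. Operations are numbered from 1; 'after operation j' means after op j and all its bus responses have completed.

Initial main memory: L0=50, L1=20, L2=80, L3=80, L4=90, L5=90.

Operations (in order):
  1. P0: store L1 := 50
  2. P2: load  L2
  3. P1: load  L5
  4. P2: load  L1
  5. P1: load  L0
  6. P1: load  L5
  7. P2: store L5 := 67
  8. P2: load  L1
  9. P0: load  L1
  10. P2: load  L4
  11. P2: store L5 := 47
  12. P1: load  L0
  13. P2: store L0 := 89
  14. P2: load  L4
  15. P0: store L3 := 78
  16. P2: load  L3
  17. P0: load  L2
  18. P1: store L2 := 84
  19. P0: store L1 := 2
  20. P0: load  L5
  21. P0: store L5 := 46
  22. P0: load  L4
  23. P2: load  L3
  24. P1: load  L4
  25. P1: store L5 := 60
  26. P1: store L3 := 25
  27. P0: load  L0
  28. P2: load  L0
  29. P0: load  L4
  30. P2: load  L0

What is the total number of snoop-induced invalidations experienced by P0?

invalidations = 3

step 1: P0: store L1 := 50  ⟶  MII  (L1)  txn=BusRdX  M[L1]=20
step 2: P2: load  L2  ⟶  IIS  (L2)  txn=BusRd  M[L2]=80
step 3: P1: load  L5  ⟶  ISI  (L5)  txn=BusRd  M[L5]=90
step 4: P2: load  L1  ⟶  SIS  (L1)  txn=BusRd+Flush  M[L1]=50
step 5: P1: load  L0  ⟶  ISI  (L0)  txn=BusRd  M[L0]=50
step 6: P1: load  L5  ⟶  ISI  (L5)  txn=∅  M[L5]=90
step 7: P2: store L5 := 67  ⟶  IIM  (L5)  txn=BusRdX  M[L5]=90
step 8: P2: load  L1  ⟶  SIS  (L1)  txn=∅  M[L1]=50
step 9: P0: load  L1  ⟶  SIS  (L1)  txn=∅  M[L1]=50
step 10: P2: load  L4  ⟶  IIS  (L4)  txn=BusRd  M[L4]=90
step 11: P2: store L5 := 47  ⟶  IIM  (L5)  txn=∅  M[L5]=90
step 12: P1: load  L0  ⟶  ISI  (L0)  txn=∅  M[L0]=50
step 13: P2: store L0 := 89  ⟶  IIM  (L0)  txn=BusRdX  M[L0]=50
step 14: P2: load  L4  ⟶  IIS  (L4)  txn=∅  M[L4]=90
step 15: P0: store L3 := 78  ⟶  MII  (L3)  txn=BusRdX  M[L3]=80
step 16: P2: load  L3  ⟶  SIS  (L3)  txn=BusRd+Flush  M[L3]=78
step 17: P0: load  L2  ⟶  SIS  (L2)  txn=BusRd  M[L2]=80
step 18: P1: store L2 := 84  ⟶  IMI  (L2)  txn=BusRdX  M[L2]=80
step 19: P0: store L1 := 2  ⟶  MII  (L1)  txn=BusRdX  M[L1]=50
step 20: P0: load  L5  ⟶  SIS  (L5)  txn=BusRd+Flush  M[L5]=47
step 21: P0: store L5 := 46  ⟶  MII  (L5)  txn=BusRdX  M[L5]=47
step 22: P0: load  L4  ⟶  SIS  (L4)  txn=BusRd  M[L4]=90
step 23: P2: load  L3  ⟶  SIS  (L3)  txn=∅  M[L3]=78
step 24: P1: load  L4  ⟶  SSS  (L4)  txn=BusRd  M[L4]=90
step 25: P1: store L5 := 60  ⟶  IMI  (L5)  txn=BusRdX+Flush  M[L5]=46
step 26: P1: store L3 := 25  ⟶  IMI  (L3)  txn=BusRdX  M[L3]=78
step 27: P0: load  L0  ⟶  SIS  (L0)  txn=BusRd+Flush  M[L0]=89
step 28: P2: load  L0  ⟶  SIS  (L0)  txn=∅  M[L0]=89
step 29: P0: load  L4  ⟶  SSS  (L4)  txn=∅  M[L4]=90
step 30: P2: load  L0  ⟶  SIS  (L0)  txn=∅  M[L0]=89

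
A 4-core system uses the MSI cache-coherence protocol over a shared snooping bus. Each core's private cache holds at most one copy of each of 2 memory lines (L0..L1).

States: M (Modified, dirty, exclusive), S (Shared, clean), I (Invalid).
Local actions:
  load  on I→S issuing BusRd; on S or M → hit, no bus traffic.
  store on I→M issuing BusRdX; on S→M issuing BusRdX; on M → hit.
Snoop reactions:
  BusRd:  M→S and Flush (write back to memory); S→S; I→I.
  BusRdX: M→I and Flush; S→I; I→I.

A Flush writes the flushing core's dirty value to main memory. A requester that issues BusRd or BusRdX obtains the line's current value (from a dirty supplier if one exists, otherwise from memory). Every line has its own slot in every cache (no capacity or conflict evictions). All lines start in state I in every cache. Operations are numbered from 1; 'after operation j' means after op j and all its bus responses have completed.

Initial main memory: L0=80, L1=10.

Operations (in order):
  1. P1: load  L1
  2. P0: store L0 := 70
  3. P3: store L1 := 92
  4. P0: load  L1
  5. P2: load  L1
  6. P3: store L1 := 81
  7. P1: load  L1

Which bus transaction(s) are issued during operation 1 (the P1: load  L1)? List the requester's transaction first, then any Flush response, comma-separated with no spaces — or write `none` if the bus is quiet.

[1] P1: load  L1 | P0:I, P1:S(10), P2:I, P3:I | bus: BusRd
[2] P0: store L0 := 70 | P0:M(70), P1:I, P2:I, P3:I | bus: BusRdX
[3] P3: store L1 := 92 | P0:I, P1:I, P2:I, P3:M(92) | bus: BusRdX
[4] P0: load  L1 | P0:S(92), P1:I, P2:I, P3:S(92) | bus: BusRd,Flush
[5] P2: load  L1 | P0:S(92), P1:I, P2:S(92), P3:S(92) | bus: BusRd
[6] P3: store L1 := 81 | P0:I, P1:I, P2:I, P3:M(81) | bus: BusRdX
[7] P1: load  L1 | P0:I, P1:S(81), P2:I, P3:S(81) | bus: BusRd,Flush

bus = BusRd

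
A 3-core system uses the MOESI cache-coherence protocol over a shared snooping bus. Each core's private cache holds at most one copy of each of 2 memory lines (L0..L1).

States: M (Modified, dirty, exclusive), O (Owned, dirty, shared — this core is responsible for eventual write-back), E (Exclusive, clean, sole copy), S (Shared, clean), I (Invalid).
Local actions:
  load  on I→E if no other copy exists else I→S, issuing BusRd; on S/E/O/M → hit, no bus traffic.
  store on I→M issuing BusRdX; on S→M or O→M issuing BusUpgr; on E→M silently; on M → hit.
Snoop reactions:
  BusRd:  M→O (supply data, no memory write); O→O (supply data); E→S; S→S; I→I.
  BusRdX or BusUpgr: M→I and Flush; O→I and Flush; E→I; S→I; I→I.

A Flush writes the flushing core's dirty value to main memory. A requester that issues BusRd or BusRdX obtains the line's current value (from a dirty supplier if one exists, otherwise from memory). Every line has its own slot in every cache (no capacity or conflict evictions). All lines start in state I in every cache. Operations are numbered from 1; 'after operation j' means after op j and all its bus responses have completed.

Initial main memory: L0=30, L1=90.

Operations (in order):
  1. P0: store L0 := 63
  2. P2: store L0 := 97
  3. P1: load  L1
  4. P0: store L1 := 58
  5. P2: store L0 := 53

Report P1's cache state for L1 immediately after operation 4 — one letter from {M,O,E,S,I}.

step 1: P0: store L0 := 63  ⟶  MII  (L0)  txn=BusRdX  M[L0]=30
step 2: P2: store L0 := 97  ⟶  IIM  (L0)  txn=BusRdX+Flush  M[L0]=63
step 3: P1: load  L1  ⟶  IEI  (L1)  txn=BusRd  M[L1]=90
step 4: P0: store L1 := 58  ⟶  MII  (L1)  txn=BusRdX  M[L1]=90
step 5: P2: store L0 := 53  ⟶  IIM  (L0)  txn=∅  M[L0]=63

state = I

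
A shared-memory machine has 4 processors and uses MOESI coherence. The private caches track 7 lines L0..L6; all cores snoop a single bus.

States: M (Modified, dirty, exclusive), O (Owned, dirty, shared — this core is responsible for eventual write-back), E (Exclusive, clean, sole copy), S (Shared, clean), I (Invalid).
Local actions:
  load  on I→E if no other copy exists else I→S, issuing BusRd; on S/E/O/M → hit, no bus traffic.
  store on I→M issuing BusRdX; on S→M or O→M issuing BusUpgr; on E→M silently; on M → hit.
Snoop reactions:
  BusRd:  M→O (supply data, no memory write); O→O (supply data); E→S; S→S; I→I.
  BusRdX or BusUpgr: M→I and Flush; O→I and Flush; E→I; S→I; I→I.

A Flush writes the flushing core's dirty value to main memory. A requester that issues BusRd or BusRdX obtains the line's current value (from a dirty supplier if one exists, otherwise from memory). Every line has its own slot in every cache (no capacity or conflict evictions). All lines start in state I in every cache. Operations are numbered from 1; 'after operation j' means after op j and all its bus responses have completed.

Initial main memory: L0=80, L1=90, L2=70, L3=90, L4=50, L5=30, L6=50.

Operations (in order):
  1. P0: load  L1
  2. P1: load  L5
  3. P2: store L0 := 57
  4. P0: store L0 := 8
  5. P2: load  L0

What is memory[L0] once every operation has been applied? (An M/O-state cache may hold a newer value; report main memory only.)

memory[L0] = 57

  op1 P0: load  L1 → E/I/I/I on L1; bus BusRd; mem=90
  op2 P1: load  L5 → I/E/I/I on L5; bus BusRd; mem=30
  op3 P2: store L0 := 57 → I/I/M/I on L0; bus BusRdX; mem=80
  op4 P0: store L0 := 8 → M/I/I/I on L0; bus BusRdX Flush; mem=57
  op5 P2: load  L0 → O/I/S/I on L0; bus BusRd; mem=57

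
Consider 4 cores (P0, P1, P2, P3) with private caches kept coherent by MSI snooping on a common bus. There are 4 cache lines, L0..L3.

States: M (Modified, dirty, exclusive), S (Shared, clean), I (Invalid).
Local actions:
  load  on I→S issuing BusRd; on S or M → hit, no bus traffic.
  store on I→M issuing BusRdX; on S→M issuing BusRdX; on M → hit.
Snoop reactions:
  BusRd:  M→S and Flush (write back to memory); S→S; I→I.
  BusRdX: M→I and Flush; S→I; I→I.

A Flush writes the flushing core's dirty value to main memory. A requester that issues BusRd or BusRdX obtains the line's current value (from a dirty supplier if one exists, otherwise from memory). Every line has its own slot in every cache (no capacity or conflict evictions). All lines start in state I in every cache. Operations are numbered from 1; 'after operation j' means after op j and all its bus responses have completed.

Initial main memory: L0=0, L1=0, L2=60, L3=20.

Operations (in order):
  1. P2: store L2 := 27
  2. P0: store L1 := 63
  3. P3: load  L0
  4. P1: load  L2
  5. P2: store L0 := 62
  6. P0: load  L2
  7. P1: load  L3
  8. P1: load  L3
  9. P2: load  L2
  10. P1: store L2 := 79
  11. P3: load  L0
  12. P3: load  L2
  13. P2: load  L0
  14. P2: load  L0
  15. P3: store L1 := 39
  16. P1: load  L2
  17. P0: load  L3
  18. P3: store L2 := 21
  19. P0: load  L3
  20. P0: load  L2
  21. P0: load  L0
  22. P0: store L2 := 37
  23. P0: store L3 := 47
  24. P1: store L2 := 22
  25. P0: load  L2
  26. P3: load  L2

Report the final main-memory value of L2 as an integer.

[1] P2: store L2 := 27 | P0:I, P1:I, P2:M(27), P3:I | bus: BusRdX
[2] P0: store L1 := 63 | P0:M(63), P1:I, P2:I, P3:I | bus: BusRdX
[3] P3: load  L0 | P0:I, P1:I, P2:I, P3:S(0) | bus: BusRd
[4] P1: load  L2 | P0:I, P1:S(27), P2:S(27), P3:I | bus: BusRd,Flush
[5] P2: store L0 := 62 | P0:I, P1:I, P2:M(62), P3:I | bus: BusRdX
[6] P0: load  L2 | P0:S(27), P1:S(27), P2:S(27), P3:I | bus: BusRd
[7] P1: load  L3 | P0:I, P1:S(20), P2:I, P3:I | bus: BusRd
[8] P1: load  L3 | P0:I, P1:S(20), P2:I, P3:I | bus: none
[9] P2: load  L2 | P0:S(27), P1:S(27), P2:S(27), P3:I | bus: none
[10] P1: store L2 := 79 | P0:I, P1:M(79), P2:I, P3:I | bus: BusRdX
[11] P3: load  L0 | P0:I, P1:I, P2:S(62), P3:S(62) | bus: BusRd,Flush
[12] P3: load  L2 | P0:I, P1:S(79), P2:I, P3:S(79) | bus: BusRd,Flush
[13] P2: load  L0 | P0:I, P1:I, P2:S(62), P3:S(62) | bus: none
[14] P2: load  L0 | P0:I, P1:I, P2:S(62), P3:S(62) | bus: none
[15] P3: store L1 := 39 | P0:I, P1:I, P2:I, P3:M(39) | bus: BusRdX,Flush
[16] P1: load  L2 | P0:I, P1:S(79), P2:I, P3:S(79) | bus: none
[17] P0: load  L3 | P0:S(20), P1:S(20), P2:I, P3:I | bus: BusRd
[18] P3: store L2 := 21 | P0:I, P1:I, P2:I, P3:M(21) | bus: BusRdX
[19] P0: load  L3 | P0:S(20), P1:S(20), P2:I, P3:I | bus: none
[20] P0: load  L2 | P0:S(21), P1:I, P2:I, P3:S(21) | bus: BusRd,Flush
[21] P0: load  L0 | P0:S(62), P1:I, P2:S(62), P3:S(62) | bus: BusRd
[22] P0: store L2 := 37 | P0:M(37), P1:I, P2:I, P3:I | bus: BusRdX
[23] P0: store L3 := 47 | P0:M(47), P1:I, P2:I, P3:I | bus: BusRdX
[24] P1: store L2 := 22 | P0:I, P1:M(22), P2:I, P3:I | bus: BusRdX,Flush
[25] P0: load  L2 | P0:S(22), P1:S(22), P2:I, P3:I | bus: BusRd,Flush
[26] P3: load  L2 | P0:S(22), P1:S(22), P2:I, P3:S(22) | bus: BusRd

memory[L2] = 22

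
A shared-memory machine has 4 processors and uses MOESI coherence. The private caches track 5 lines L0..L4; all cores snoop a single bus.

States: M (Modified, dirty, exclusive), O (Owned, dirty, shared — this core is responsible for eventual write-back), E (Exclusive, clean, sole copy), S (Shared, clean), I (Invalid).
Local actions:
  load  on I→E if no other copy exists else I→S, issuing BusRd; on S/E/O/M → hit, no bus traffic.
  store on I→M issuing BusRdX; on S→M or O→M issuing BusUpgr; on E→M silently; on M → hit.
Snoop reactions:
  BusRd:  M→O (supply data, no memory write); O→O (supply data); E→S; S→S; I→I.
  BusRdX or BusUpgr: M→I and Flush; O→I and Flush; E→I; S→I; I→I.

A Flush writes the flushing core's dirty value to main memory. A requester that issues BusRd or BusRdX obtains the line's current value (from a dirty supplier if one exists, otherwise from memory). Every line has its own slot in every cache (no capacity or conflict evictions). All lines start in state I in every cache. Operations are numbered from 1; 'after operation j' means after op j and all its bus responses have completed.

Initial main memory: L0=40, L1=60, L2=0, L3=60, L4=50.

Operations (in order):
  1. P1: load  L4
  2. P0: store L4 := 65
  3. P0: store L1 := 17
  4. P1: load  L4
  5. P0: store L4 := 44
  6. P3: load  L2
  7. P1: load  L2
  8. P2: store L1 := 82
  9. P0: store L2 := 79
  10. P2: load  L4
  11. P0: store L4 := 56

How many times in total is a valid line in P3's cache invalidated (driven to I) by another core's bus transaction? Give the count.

  op1 P1: load  L4 → I/E/I/I on L4; bus BusRd; mem=50
  op2 P0: store L4 := 65 → M/I/I/I on L4; bus BusRdX; mem=50
  op3 P0: store L1 := 17 → M/I/I/I on L1; bus BusRdX; mem=60
  op4 P1: load  L4 → O/S/I/I on L4; bus BusRd; mem=50
  op5 P0: store L4 := 44 → M/I/I/I on L4; bus BusUpgr; mem=50
  op6 P3: load  L2 → I/I/I/E on L2; bus BusRd; mem=0
  op7 P1: load  L2 → I/S/I/S on L2; bus BusRd; mem=0
  op8 P2: store L1 := 82 → I/I/M/I on L1; bus BusRdX Flush; mem=17
  op9 P0: store L2 := 79 → M/I/I/I on L2; bus BusRdX; mem=0
  op10 P2: load  L4 → O/I/S/I on L4; bus BusRd; mem=50
  op11 P0: store L4 := 56 → M/I/I/I on L4; bus BusUpgr; mem=50

invalidations = 1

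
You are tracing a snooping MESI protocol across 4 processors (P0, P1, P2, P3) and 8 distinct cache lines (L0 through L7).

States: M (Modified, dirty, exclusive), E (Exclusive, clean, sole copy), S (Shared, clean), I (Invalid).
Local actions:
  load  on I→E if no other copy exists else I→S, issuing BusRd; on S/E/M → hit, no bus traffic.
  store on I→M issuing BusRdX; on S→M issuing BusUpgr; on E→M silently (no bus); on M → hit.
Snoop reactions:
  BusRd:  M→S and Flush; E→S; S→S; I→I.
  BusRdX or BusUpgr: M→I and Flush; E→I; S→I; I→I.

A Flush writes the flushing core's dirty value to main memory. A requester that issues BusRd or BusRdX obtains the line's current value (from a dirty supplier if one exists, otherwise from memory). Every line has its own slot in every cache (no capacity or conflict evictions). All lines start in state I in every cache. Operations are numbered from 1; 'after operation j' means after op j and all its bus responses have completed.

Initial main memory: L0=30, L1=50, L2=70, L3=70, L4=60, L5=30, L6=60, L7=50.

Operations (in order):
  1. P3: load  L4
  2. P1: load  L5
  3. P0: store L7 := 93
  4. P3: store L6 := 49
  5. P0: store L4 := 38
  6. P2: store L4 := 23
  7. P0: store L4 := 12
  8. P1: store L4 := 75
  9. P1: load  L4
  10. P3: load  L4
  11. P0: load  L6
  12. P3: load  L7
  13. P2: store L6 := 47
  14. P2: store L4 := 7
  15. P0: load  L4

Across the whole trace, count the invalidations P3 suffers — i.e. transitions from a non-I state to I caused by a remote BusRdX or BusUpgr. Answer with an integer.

step 1: P3: load  L4  ⟶  IIIE  (L4)  txn=BusRd  M[L4]=60
step 2: P1: load  L5  ⟶  IEII  (L5)  txn=BusRd  M[L5]=30
step 3: P0: store L7 := 93  ⟶  MIII  (L7)  txn=BusRdX  M[L7]=50
step 4: P3: store L6 := 49  ⟶  IIIM  (L6)  txn=BusRdX  M[L6]=60
step 5: P0: store L4 := 38  ⟶  MIII  (L4)  txn=BusRdX  M[L4]=60
step 6: P2: store L4 := 23  ⟶  IIMI  (L4)  txn=BusRdX+Flush  M[L4]=38
step 7: P0: store L4 := 12  ⟶  MIII  (L4)  txn=BusRdX+Flush  M[L4]=23
step 8: P1: store L4 := 75  ⟶  IMII  (L4)  txn=BusRdX+Flush  M[L4]=12
step 9: P1: load  L4  ⟶  IMII  (L4)  txn=∅  M[L4]=12
step 10: P3: load  L4  ⟶  ISIS  (L4)  txn=BusRd+Flush  M[L4]=75
step 11: P0: load  L6  ⟶  SIIS  (L6)  txn=BusRd+Flush  M[L6]=49
step 12: P3: load  L7  ⟶  SIIS  (L7)  txn=BusRd+Flush  M[L7]=93
step 13: P2: store L6 := 47  ⟶  IIMI  (L6)  txn=BusRdX  M[L6]=49
step 14: P2: store L4 := 7  ⟶  IIMI  (L4)  txn=BusRdX  M[L4]=75
step 15: P0: load  L4  ⟶  SISI  (L4)  txn=BusRd+Flush  M[L4]=7

invalidations = 3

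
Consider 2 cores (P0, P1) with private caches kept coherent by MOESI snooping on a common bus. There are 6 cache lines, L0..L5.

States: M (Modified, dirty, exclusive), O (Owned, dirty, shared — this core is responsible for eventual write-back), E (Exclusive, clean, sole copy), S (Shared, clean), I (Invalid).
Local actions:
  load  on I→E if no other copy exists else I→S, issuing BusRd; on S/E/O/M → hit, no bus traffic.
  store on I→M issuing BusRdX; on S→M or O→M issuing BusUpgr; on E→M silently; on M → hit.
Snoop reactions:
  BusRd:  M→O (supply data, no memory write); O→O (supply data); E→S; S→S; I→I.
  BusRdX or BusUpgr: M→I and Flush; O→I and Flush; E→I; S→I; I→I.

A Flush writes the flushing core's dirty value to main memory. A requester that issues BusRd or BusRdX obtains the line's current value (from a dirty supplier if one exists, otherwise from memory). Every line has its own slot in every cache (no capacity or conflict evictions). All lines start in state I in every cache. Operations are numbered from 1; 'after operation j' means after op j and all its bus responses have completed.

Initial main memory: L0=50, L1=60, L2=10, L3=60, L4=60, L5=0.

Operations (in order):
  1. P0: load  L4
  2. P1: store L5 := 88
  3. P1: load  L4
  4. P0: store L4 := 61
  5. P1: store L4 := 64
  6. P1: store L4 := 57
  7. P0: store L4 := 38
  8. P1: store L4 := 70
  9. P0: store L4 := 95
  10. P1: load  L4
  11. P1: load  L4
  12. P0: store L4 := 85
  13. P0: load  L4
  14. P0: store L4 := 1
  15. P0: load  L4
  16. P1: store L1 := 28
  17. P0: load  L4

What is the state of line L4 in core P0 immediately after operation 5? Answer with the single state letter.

[1] P0: load  L4 | P0:E(60), P1:I | bus: BusRd
[2] P1: store L5 := 88 | P0:I, P1:M(88) | bus: BusRdX
[3] P1: load  L4 | P0:S(60), P1:S(60) | bus: BusRd
[4] P0: store L4 := 61 | P0:M(61), P1:I | bus: BusUpgr
[5] P1: store L4 := 64 | P0:I, P1:M(64) | bus: BusRdX,Flush
[6] P1: store L4 := 57 | P0:I, P1:M(57) | bus: none
[7] P0: store L4 := 38 | P0:M(38), P1:I | bus: BusRdX,Flush
[8] P1: store L4 := 70 | P0:I, P1:M(70) | bus: BusRdX,Flush
[9] P0: store L4 := 95 | P0:M(95), P1:I | bus: BusRdX,Flush
[10] P1: load  L4 | P0:O(95), P1:S(95) | bus: BusRd
[11] P1: load  L4 | P0:O(95), P1:S(95) | bus: none
[12] P0: store L4 := 85 | P0:M(85), P1:I | bus: BusUpgr
[13] P0: load  L4 | P0:M(85), P1:I | bus: none
[14] P0: store L4 := 1 | P0:M(1), P1:I | bus: none
[15] P0: load  L4 | P0:M(1), P1:I | bus: none
[16] P1: store L1 := 28 | P0:I, P1:M(28) | bus: BusRdX
[17] P0: load  L4 | P0:M(1), P1:I | bus: none

state = I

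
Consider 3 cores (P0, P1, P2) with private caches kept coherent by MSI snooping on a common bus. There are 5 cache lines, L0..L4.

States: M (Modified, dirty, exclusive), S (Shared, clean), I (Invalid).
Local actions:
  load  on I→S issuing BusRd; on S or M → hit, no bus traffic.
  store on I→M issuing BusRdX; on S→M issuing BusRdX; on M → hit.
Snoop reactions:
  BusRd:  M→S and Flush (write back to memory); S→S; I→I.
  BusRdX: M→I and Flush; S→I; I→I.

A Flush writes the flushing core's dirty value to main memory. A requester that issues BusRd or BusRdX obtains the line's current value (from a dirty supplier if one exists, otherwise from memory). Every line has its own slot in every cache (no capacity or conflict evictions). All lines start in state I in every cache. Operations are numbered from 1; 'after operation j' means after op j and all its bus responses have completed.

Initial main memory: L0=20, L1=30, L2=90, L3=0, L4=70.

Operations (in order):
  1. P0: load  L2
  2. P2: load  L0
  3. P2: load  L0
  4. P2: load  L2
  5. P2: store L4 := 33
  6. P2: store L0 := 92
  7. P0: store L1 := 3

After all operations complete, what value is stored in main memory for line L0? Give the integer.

step 1: P0: load  L2  ⟶  SII  (L2)  txn=BusRd  M[L2]=90
step 2: P2: load  L0  ⟶  IIS  (L0)  txn=BusRd  M[L0]=20
step 3: P2: load  L0  ⟶  IIS  (L0)  txn=∅  M[L0]=20
step 4: P2: load  L2  ⟶  SIS  (L2)  txn=BusRd  M[L2]=90
step 5: P2: store L4 := 33  ⟶  IIM  (L4)  txn=BusRdX  M[L4]=70
step 6: P2: store L0 := 92  ⟶  IIM  (L0)  txn=BusRdX  M[L0]=20
step 7: P0: store L1 := 3  ⟶  MII  (L1)  txn=BusRdX  M[L1]=30

memory[L0] = 20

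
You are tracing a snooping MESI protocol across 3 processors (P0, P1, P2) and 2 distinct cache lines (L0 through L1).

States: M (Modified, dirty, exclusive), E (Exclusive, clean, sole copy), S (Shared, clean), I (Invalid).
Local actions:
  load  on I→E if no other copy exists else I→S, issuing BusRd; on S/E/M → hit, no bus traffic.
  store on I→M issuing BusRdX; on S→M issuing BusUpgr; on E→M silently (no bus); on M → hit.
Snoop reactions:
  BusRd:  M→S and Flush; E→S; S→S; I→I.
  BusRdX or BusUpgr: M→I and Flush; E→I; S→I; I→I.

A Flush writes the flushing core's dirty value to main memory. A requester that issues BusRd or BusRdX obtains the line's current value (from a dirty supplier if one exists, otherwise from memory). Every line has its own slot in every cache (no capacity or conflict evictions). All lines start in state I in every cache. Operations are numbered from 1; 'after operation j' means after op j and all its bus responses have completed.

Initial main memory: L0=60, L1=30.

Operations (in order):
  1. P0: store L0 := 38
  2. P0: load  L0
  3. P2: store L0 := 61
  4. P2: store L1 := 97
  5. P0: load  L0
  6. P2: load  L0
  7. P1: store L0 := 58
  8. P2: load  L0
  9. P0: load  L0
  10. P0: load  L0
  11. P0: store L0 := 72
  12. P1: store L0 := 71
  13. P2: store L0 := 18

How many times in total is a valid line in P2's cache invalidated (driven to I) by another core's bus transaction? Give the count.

  op1 P0: store L0 := 38 → M/I/I on L0; bus BusRdX; mem=60
  op2 P0: load  L0 → M/I/I on L0; bus (none); mem=60
  op3 P2: store L0 := 61 → I/I/M on L0; bus BusRdX Flush; mem=38
  op4 P2: store L1 := 97 → I/I/M on L1; bus BusRdX; mem=30
  op5 P0: load  L0 → S/I/S on L0; bus BusRd Flush; mem=61
  op6 P2: load  L0 → S/I/S on L0; bus (none); mem=61
  op7 P1: store L0 := 58 → I/M/I on L0; bus BusRdX; mem=61
  op8 P2: load  L0 → I/S/S on L0; bus BusRd Flush; mem=58
  op9 P0: load  L0 → S/S/S on L0; bus BusRd; mem=58
  op10 P0: load  L0 → S/S/S on L0; bus (none); mem=58
  op11 P0: store L0 := 72 → M/I/I on L0; bus BusUpgr; mem=58
  op12 P1: store L0 := 71 → I/M/I on L0; bus BusRdX Flush; mem=72
  op13 P2: store L0 := 18 → I/I/M on L0; bus BusRdX Flush; mem=71

invalidations = 2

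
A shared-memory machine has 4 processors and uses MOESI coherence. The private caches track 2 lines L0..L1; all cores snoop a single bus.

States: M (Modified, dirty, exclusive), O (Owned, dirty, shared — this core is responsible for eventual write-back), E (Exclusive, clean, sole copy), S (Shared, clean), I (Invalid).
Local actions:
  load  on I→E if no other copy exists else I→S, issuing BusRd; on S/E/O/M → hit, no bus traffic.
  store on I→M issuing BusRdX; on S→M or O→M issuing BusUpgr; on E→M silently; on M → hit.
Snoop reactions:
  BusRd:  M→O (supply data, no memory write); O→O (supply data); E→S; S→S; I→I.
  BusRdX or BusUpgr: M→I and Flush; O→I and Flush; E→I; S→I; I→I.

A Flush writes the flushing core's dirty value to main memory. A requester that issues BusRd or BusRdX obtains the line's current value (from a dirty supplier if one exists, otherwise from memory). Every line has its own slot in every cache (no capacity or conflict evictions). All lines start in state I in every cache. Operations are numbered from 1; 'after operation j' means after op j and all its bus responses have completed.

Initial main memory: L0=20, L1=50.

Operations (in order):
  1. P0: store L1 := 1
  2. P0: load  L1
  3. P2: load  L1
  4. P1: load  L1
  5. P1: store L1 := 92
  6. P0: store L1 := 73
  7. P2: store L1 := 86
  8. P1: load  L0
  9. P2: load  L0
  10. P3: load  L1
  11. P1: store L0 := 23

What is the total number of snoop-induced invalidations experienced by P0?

invalidations = 2

step 1: P0: store L1 := 1  ⟶  MIII  (L1)  txn=BusRdX  M[L1]=50
step 2: P0: load  L1  ⟶  MIII  (L1)  txn=∅  M[L1]=50
step 3: P2: load  L1  ⟶  OISI  (L1)  txn=BusRd  M[L1]=50
step 4: P1: load  L1  ⟶  OSSI  (L1)  txn=BusRd  M[L1]=50
step 5: P1: store L1 := 92  ⟶  IMII  (L1)  txn=BusUpgr+Flush  M[L1]=1
step 6: P0: store L1 := 73  ⟶  MIII  (L1)  txn=BusRdX+Flush  M[L1]=92
step 7: P2: store L1 := 86  ⟶  IIMI  (L1)  txn=BusRdX+Flush  M[L1]=73
step 8: P1: load  L0  ⟶  IEII  (L0)  txn=BusRd  M[L0]=20
step 9: P2: load  L0  ⟶  ISSI  (L0)  txn=BusRd  M[L0]=20
step 10: P3: load  L1  ⟶  IIOS  (L1)  txn=BusRd  M[L1]=73
step 11: P1: store L0 := 23  ⟶  IMII  (L0)  txn=BusUpgr  M[L0]=20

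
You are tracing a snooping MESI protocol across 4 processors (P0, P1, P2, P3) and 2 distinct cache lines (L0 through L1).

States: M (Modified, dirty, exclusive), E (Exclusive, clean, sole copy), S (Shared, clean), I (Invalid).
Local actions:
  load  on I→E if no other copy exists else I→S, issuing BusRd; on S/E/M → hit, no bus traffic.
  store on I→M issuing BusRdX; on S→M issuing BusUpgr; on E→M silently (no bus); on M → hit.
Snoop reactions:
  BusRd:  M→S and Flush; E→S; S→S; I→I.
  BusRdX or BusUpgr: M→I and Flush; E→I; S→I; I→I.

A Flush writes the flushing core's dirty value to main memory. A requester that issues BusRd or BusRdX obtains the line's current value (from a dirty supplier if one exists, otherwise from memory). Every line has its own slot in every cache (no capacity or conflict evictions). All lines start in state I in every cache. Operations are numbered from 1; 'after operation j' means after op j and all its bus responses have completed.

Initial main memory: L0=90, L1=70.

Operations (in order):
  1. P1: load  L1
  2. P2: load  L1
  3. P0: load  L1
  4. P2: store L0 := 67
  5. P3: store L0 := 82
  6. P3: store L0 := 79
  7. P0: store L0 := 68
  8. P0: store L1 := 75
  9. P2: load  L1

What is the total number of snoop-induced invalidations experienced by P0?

invalidations = 0

step 1: P1: load  L1  ⟶  IEII  (L1)  txn=BusRd  M[L1]=70
step 2: P2: load  L1  ⟶  ISSI  (L1)  txn=BusRd  M[L1]=70
step 3: P0: load  L1  ⟶  SSSI  (L1)  txn=BusRd  M[L1]=70
step 4: P2: store L0 := 67  ⟶  IIMI  (L0)  txn=BusRdX  M[L0]=90
step 5: P3: store L0 := 82  ⟶  IIIM  (L0)  txn=BusRdX+Flush  M[L0]=67
step 6: P3: store L0 := 79  ⟶  IIIM  (L0)  txn=∅  M[L0]=67
step 7: P0: store L0 := 68  ⟶  MIII  (L0)  txn=BusRdX+Flush  M[L0]=79
step 8: P0: store L1 := 75  ⟶  MIII  (L1)  txn=BusUpgr  M[L1]=70
step 9: P2: load  L1  ⟶  SISI  (L1)  txn=BusRd+Flush  M[L1]=75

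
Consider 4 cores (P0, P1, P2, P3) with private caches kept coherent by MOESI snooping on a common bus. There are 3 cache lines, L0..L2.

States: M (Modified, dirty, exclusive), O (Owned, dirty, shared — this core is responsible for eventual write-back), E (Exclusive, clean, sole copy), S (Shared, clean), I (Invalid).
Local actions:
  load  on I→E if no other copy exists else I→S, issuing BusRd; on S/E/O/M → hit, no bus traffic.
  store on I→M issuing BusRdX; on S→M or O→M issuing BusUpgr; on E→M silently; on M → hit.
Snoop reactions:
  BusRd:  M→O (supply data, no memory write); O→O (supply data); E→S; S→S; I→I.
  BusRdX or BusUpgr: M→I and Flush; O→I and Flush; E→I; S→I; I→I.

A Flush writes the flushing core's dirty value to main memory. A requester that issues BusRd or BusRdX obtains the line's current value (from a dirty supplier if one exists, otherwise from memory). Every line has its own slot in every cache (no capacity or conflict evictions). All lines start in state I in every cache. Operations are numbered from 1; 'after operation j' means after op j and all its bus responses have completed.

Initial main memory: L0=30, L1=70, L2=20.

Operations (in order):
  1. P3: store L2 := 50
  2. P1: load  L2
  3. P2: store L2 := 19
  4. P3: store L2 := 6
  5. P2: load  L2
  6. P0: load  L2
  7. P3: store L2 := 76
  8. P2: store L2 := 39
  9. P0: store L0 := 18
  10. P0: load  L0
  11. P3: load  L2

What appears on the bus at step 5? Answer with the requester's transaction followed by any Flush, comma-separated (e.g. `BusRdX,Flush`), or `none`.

bus = BusRd

  op1 P3: store L2 := 50 → I/I/I/M on L2; bus BusRdX; mem=20
  op2 P1: load  L2 → I/S/I/O on L2; bus BusRd; mem=20
  op3 P2: store L2 := 19 → I/I/M/I on L2; bus BusRdX Flush; mem=50
  op4 P3: store L2 := 6 → I/I/I/M on L2; bus BusRdX Flush; mem=19
  op5 P2: load  L2 → I/I/S/O on L2; bus BusRd; mem=19
  op6 P0: load  L2 → S/I/S/O on L2; bus BusRd; mem=19
  op7 P3: store L2 := 76 → I/I/I/M on L2; bus BusUpgr; mem=19
  op8 P2: store L2 := 39 → I/I/M/I on L2; bus BusRdX Flush; mem=76
  op9 P0: store L0 := 18 → M/I/I/I on L0; bus BusRdX; mem=30
  op10 P0: load  L0 → M/I/I/I on L0; bus (none); mem=30
  op11 P3: load  L2 → I/I/O/S on L2; bus BusRd; mem=76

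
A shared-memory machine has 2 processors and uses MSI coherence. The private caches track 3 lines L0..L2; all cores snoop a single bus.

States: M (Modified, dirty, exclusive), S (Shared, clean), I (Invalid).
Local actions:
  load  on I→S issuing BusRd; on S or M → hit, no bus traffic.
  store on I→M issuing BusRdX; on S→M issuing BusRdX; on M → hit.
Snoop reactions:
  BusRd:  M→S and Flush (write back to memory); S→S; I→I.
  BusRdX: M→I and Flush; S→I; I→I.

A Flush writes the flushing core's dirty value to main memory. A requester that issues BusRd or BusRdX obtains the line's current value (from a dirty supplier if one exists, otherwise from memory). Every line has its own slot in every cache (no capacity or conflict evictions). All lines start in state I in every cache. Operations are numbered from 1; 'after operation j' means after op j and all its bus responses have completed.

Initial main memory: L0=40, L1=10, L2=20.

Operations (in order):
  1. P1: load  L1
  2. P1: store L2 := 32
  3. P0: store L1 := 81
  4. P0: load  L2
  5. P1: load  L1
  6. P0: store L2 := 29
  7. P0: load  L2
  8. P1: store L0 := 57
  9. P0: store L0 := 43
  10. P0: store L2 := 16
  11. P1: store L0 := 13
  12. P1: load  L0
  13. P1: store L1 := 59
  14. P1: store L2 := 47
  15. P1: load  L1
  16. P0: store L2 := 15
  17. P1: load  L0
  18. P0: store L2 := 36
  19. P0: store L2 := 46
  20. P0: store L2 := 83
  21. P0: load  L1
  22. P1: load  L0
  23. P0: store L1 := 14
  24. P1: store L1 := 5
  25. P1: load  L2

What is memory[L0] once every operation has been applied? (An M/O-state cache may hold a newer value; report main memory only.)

memory[L0] = 43

step 1: P1: load  L1  ⟶  IS  (L1)  txn=BusRd  M[L1]=10
step 2: P1: store L2 := 32  ⟶  IM  (L2)  txn=BusRdX  M[L2]=20
step 3: P0: store L1 := 81  ⟶  MI  (L1)  txn=BusRdX  M[L1]=10
step 4: P0: load  L2  ⟶  SS  (L2)  txn=BusRd+Flush  M[L2]=32
step 5: P1: load  L1  ⟶  SS  (L1)  txn=BusRd+Flush  M[L1]=81
step 6: P0: store L2 := 29  ⟶  MI  (L2)  txn=BusRdX  M[L2]=32
step 7: P0: load  L2  ⟶  MI  (L2)  txn=∅  M[L2]=32
step 8: P1: store L0 := 57  ⟶  IM  (L0)  txn=BusRdX  M[L0]=40
step 9: P0: store L0 := 43  ⟶  MI  (L0)  txn=BusRdX+Flush  M[L0]=57
step 10: P0: store L2 := 16  ⟶  MI  (L2)  txn=∅  M[L2]=32
step 11: P1: store L0 := 13  ⟶  IM  (L0)  txn=BusRdX+Flush  M[L0]=43
step 12: P1: load  L0  ⟶  IM  (L0)  txn=∅  M[L0]=43
step 13: P1: store L1 := 59  ⟶  IM  (L1)  txn=BusRdX  M[L1]=81
step 14: P1: store L2 := 47  ⟶  IM  (L2)  txn=BusRdX+Flush  M[L2]=16
step 15: P1: load  L1  ⟶  IM  (L1)  txn=∅  M[L1]=81
step 16: P0: store L2 := 15  ⟶  MI  (L2)  txn=BusRdX+Flush  M[L2]=47
step 17: P1: load  L0  ⟶  IM  (L0)  txn=∅  M[L0]=43
step 18: P0: store L2 := 36  ⟶  MI  (L2)  txn=∅  M[L2]=47
step 19: P0: store L2 := 46  ⟶  MI  (L2)  txn=∅  M[L2]=47
step 20: P0: store L2 := 83  ⟶  MI  (L2)  txn=∅  M[L2]=47
step 21: P0: load  L1  ⟶  SS  (L1)  txn=BusRd+Flush  M[L1]=59
step 22: P1: load  L0  ⟶  IM  (L0)  txn=∅  M[L0]=43
step 23: P0: store L1 := 14  ⟶  MI  (L1)  txn=BusRdX  M[L1]=59
step 24: P1: store L1 := 5  ⟶  IM  (L1)  txn=BusRdX+Flush  M[L1]=14
step 25: P1: load  L2  ⟶  SS  (L2)  txn=BusRd+Flush  M[L2]=83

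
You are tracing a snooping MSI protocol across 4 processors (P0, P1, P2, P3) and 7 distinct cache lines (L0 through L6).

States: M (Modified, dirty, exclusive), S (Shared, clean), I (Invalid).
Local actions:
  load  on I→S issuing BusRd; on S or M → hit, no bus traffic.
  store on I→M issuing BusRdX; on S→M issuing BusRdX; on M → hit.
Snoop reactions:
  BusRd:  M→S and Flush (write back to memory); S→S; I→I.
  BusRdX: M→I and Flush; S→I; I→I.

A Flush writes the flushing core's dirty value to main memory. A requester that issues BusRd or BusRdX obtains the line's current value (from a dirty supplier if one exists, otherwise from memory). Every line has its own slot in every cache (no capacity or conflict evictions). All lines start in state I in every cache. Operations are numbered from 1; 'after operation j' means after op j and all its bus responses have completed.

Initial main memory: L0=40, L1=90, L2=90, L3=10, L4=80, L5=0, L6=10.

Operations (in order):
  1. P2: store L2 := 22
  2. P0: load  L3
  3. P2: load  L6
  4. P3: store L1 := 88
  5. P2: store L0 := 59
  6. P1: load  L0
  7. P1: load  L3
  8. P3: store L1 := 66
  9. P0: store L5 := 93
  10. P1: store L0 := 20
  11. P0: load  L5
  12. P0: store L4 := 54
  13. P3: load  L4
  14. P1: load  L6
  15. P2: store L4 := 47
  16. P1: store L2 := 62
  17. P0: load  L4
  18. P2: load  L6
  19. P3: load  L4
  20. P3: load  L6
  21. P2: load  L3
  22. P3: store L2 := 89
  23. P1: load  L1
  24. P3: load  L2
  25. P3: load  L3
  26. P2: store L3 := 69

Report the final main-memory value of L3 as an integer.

  op1 P2: store L2 := 22 → I/I/M/I on L2; bus BusRdX; mem=90
  op2 P0: load  L3 → S/I/I/I on L3; bus BusRd; mem=10
  op3 P2: load  L6 → I/I/S/I on L6; bus BusRd; mem=10
  op4 P3: store L1 := 88 → I/I/I/M on L1; bus BusRdX; mem=90
  op5 P2: store L0 := 59 → I/I/M/I on L0; bus BusRdX; mem=40
  op6 P1: load  L0 → I/S/S/I on L0; bus BusRd Flush; mem=59
  op7 P1: load  L3 → S/S/I/I on L3; bus BusRd; mem=10
  op8 P3: store L1 := 66 → I/I/I/M on L1; bus (none); mem=90
  op9 P0: store L5 := 93 → M/I/I/I on L5; bus BusRdX; mem=0
  op10 P1: store L0 := 20 → I/M/I/I on L0; bus BusRdX; mem=59
  op11 P0: load  L5 → M/I/I/I on L5; bus (none); mem=0
  op12 P0: store L4 := 54 → M/I/I/I on L4; bus BusRdX; mem=80
  op13 P3: load  L4 → S/I/I/S on L4; bus BusRd Flush; mem=54
  op14 P1: load  L6 → I/S/S/I on L6; bus BusRd; mem=10
  op15 P2: store L4 := 47 → I/I/M/I on L4; bus BusRdX; mem=54
  op16 P1: store L2 := 62 → I/M/I/I on L2; bus BusRdX Flush; mem=22
  op17 P0: load  L4 → S/I/S/I on L4; bus BusRd Flush; mem=47
  op18 P2: load  L6 → I/S/S/I on L6; bus (none); mem=10
  op19 P3: load  L4 → S/I/S/S on L4; bus BusRd; mem=47
  op20 P3: load  L6 → I/S/S/S on L6; bus BusRd; mem=10
  op21 P2: load  L3 → S/S/S/I on L3; bus BusRd; mem=10
  op22 P3: store L2 := 89 → I/I/I/M on L2; bus BusRdX Flush; mem=62
  op23 P1: load  L1 → I/S/I/S on L1; bus BusRd Flush; mem=66
  op24 P3: load  L2 → I/I/I/M on L2; bus (none); mem=62
  op25 P3: load  L3 → S/S/S/S on L3; bus BusRd; mem=10
  op26 P2: store L3 := 69 → I/I/M/I on L3; bus BusRdX; mem=10

memory[L3] = 10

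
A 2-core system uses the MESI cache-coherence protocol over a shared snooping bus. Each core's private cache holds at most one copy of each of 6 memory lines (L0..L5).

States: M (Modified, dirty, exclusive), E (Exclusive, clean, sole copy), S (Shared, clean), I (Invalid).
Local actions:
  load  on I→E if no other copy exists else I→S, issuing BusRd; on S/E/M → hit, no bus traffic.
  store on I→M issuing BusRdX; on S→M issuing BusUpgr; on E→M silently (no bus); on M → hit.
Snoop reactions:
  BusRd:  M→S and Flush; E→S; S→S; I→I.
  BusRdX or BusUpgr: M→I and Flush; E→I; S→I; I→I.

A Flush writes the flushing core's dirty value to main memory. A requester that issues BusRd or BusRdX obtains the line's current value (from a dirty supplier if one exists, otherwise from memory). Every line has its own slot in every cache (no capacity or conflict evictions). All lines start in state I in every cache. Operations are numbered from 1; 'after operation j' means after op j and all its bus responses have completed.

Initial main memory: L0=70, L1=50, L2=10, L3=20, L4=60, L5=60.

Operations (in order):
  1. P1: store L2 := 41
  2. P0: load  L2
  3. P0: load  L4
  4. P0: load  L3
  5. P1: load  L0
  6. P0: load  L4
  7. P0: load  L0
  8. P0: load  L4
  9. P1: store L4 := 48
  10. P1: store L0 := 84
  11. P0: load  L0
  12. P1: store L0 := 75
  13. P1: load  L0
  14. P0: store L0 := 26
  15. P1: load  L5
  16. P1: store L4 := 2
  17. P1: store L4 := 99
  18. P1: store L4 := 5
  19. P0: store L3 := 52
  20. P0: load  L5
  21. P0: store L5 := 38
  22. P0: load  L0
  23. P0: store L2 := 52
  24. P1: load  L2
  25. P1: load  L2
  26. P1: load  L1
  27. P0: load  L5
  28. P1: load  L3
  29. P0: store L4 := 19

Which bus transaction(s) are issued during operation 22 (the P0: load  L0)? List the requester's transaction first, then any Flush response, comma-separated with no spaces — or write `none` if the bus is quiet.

1. P1: store L2 := 41  bus=[BusRdX]  L2: P0=I P1=M  mem[L2]=10
2. P0: load  L2  bus=[BusRd,Flush]  L2: P0=S P1=S  mem[L2]=41
3. P0: load  L4  bus=[BusRd]  L4: P0=E P1=I  mem[L4]=60
4. P0: load  L3  bus=[BusRd]  L3: P0=E P1=I  mem[L3]=20
5. P1: load  L0  bus=[BusRd]  L0: P0=I P1=E  mem[L0]=70
6. P0: load  L4  bus=[-]  L4: P0=E P1=I  mem[L4]=60
7. P0: load  L0  bus=[BusRd]  L0: P0=S P1=S  mem[L0]=70
8. P0: load  L4  bus=[-]  L4: P0=E P1=I  mem[L4]=60
9. P1: store L4 := 48  bus=[BusRdX]  L4: P0=I P1=M  mem[L4]=60
10. P1: store L0 := 84  bus=[BusUpgr]  L0: P0=I P1=M  mem[L0]=70
11. P0: load  L0  bus=[BusRd,Flush]  L0: P0=S P1=S  mem[L0]=84
12. P1: store L0 := 75  bus=[BusUpgr]  L0: P0=I P1=M  mem[L0]=84
13. P1: load  L0  bus=[-]  L0: P0=I P1=M  mem[L0]=84
14. P0: store L0 := 26  bus=[BusRdX,Flush]  L0: P0=M P1=I  mem[L0]=75
15. P1: load  L5  bus=[BusRd]  L5: P0=I P1=E  mem[L5]=60
16. P1: store L4 := 2  bus=[-]  L4: P0=I P1=M  mem[L4]=60
17. P1: store L4 := 99  bus=[-]  L4: P0=I P1=M  mem[L4]=60
18. P1: store L4 := 5  bus=[-]  L4: P0=I P1=M  mem[L4]=60
19. P0: store L3 := 52  bus=[-]  L3: P0=M P1=I  mem[L3]=20
20. P0: load  L5  bus=[BusRd]  L5: P0=S P1=S  mem[L5]=60
21. P0: store L5 := 38  bus=[BusUpgr]  L5: P0=M P1=I  mem[L5]=60
22. P0: load  L0  bus=[-]  L0: P0=M P1=I  mem[L0]=75
23. P0: store L2 := 52  bus=[BusUpgr]  L2: P0=M P1=I  mem[L2]=41
24. P1: load  L2  bus=[BusRd,Flush]  L2: P0=S P1=S  mem[L2]=52
25. P1: load  L2  bus=[-]  L2: P0=S P1=S  mem[L2]=52
26. P1: load  L1  bus=[BusRd]  L1: P0=I P1=E  mem[L1]=50
27. P0: load  L5  bus=[-]  L5: P0=M P1=I  mem[L5]=60
28. P1: load  L3  bus=[BusRd,Flush]  L3: P0=S P1=S  mem[L3]=52
29. P0: store L4 := 19  bus=[BusRdX,Flush]  L4: P0=M P1=I  mem[L4]=5

bus = none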